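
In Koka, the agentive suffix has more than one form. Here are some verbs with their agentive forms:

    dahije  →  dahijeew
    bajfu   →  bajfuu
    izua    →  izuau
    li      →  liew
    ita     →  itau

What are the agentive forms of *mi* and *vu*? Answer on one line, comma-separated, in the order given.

miew, vuu

The suffix is conditioned by the last vowel: -ew when the last vowel of the stem is a front vowel (*dahije*, *li*); -u when the last vowel of the stem is a back vowel (*bajfu*, *izua*, *ita*).
*mi* — last vowel /i/ (a front vowel) → -ew → *miew*.
Since the last vowel of *vu* is /u/ (a back vowel), it takes -u, giving *vuu*.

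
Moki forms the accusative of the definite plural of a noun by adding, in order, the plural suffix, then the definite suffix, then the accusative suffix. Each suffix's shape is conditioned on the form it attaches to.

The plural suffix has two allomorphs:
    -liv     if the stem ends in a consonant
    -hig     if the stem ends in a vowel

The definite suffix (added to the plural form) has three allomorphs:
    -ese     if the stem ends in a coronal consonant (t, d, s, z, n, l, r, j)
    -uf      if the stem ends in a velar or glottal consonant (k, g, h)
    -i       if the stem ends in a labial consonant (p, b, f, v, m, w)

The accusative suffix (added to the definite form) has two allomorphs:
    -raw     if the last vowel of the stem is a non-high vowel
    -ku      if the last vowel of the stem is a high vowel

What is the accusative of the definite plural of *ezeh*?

*ezeh*: final sound = /h/, a consonant → -liv → *ezehliv*.
Since the final consonant of the plural form *ezehliv* is /v/ (labial), it takes -i, giving *ezehlivi*.
Since the last vowel of the definite form *ezehlivi* is /i/ (a high vowel), it takes -ku, giving *ezehliviku*.

ezehliviku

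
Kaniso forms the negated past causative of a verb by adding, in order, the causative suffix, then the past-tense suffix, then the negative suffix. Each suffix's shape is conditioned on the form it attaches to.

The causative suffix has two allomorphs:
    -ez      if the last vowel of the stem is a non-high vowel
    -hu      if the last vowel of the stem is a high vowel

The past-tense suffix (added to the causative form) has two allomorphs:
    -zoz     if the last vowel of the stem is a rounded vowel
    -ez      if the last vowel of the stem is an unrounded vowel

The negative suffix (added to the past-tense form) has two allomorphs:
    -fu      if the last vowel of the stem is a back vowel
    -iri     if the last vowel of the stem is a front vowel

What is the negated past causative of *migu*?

*migu*: last vowel = /u/, a high vowel → -hu → *miguhu*.
The causative form *miguhu* — last vowel /u/ (a rounded vowel) → -zoz → *miguhuzoz*.
The last vowel of the past-tense form *miguhuzoz* is /o/, which is a back vowel, so the negative suffix is -fu, giving *miguhuzozfu*.

miguhuzozfu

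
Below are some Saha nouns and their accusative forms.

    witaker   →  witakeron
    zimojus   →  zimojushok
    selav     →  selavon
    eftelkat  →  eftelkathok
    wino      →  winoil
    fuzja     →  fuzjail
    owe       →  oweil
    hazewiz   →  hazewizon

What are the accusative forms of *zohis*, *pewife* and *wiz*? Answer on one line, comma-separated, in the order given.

zohishok, pewifeil, wizon

The alternation tracks the final sound of the stem — -hok when the stem ends in a voiceless consonant (*zimojus*, *eftelkat*); -on when the stem ends in a voiced consonant (*witaker*, *selav*, *hazewiz*); -il when the stem ends in a vowel (*wino*, *fuzja*, *owe*).
*zohis* — final sound /s/ (a voiceless consonant) → -hok → *zohishok*.
Since the final sound of *pewife* is /e/ (a vowel), it takes -il, giving *pewifeil*.
The final sound of *wiz* is /z/, which is a voiced consonant, so the suffix is -on, giving *wizon*.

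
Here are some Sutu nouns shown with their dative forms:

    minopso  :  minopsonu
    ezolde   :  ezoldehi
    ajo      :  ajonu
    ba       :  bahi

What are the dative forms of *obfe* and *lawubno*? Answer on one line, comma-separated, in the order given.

The suffix is conditioned by the last vowel: -nu when the last vowel of the stem is a rounded vowel (*minopso*, *ajo*); -hi when the last vowel of the stem is an unrounded vowel (*ezolde*, *ba*).
*obfe*: last vowel = /e/, an unrounded vowel → -hi → *obfehi*.
*lawubno* — last vowel /o/ (a rounded vowel) → -nu → *lawubnonu*.

obfehi, lawubnonu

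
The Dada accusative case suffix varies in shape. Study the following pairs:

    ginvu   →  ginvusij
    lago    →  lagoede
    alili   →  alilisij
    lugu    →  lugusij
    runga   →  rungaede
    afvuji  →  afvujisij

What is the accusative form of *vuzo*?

vuzoede

Looking at the last vowel of each stem: -sij when the last vowel of the stem is a high vowel (*ginvu*, *alili*, *lugu*, *afvuji*); -ede when the last vowel of the stem is a non-high vowel (*lago*, *runga*).
*vuzo*: last vowel = /o/, a non-high vowel → -ede → *vuzoede*.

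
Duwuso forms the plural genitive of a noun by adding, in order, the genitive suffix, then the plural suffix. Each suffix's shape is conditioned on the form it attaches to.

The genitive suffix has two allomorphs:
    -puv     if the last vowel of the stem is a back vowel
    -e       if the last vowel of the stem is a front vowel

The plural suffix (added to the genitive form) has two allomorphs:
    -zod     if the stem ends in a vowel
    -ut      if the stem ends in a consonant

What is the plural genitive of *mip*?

*mip*: last vowel = /i/, a front vowel → -e → *mipe*.
Since the final sound of the genitive form *mipe* is /e/ (a vowel), it takes -zod, giving *mipezod*.

mipezod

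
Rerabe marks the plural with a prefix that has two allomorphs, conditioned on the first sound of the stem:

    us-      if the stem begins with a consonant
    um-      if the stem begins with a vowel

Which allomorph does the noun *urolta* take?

um-

Since the first sound of *urolta* is /u/ (a vowel), it takes um-.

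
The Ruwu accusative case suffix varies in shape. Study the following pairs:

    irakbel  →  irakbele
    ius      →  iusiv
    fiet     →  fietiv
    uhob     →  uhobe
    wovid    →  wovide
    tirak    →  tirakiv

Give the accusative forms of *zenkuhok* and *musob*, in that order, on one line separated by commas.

zenkuhokiv, musobe

The alternation tracks the final consonant of the stem — -iv when the stem ends in a voiceless consonant (*ius*, *fiet*, *tirak*); -e when the stem ends in a voiced consonant (*irakbel*, *uhob*, *wovid*).
Since the final consonant of *zenkuhok* is /k/ (voiceless), it takes -iv, giving *zenkuhokiv*.
*musob* — final consonant /b/ (voiced) → -e → *musobe*.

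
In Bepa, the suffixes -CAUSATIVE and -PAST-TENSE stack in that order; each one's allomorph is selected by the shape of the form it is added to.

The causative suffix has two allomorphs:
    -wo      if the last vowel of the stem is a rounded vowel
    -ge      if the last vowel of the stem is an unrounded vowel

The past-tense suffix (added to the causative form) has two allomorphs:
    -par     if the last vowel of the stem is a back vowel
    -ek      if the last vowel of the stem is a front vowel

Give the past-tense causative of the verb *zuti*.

Since the last vowel of *zuti* is /i/ (an unrounded vowel), it takes -ge, giving *zutige*.
The causative form *zutige* — last vowel /e/ (a front vowel) → -ek → *zutigeek*.

zutigeek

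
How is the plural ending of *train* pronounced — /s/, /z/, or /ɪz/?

The stem *train* ends in a voiced non-sibilant sound.
The plural suffix surfaces as /ɪz/ after sibilants, /s/ after other voiceless consonants, and /z/ after other voiced sounds.
So the plural -s on *train* is pronounced /z/.

/z/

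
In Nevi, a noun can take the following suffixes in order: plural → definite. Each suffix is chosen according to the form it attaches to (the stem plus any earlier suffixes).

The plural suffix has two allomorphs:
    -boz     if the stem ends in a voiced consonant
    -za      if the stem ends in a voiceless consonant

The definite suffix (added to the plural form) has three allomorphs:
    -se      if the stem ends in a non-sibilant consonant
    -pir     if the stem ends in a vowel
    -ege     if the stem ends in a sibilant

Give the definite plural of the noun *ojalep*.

ojalepzapir

*ojalep* — final consonant /p/ (voiceless) → -za → *ojalepza*.
Since the final sound of the plural form *ojalepza* is /a/ (a vowel), it takes -pir, giving *ojalepzapir*.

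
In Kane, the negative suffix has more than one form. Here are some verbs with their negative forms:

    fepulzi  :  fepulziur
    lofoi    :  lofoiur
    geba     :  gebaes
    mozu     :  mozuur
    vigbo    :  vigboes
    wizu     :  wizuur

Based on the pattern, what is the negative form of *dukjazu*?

dukjazuur

Looking at the last vowel of each stem: -ur when the last vowel of the stem is a high vowel (*fepulzi*, *lofoi*, *mozu*, *wizu*); -es when the last vowel of the stem is a non-high vowel (*geba*, *vigbo*).
*dukjazu* — last vowel /u/ (a high vowel) → -ur → *dukjazuur*.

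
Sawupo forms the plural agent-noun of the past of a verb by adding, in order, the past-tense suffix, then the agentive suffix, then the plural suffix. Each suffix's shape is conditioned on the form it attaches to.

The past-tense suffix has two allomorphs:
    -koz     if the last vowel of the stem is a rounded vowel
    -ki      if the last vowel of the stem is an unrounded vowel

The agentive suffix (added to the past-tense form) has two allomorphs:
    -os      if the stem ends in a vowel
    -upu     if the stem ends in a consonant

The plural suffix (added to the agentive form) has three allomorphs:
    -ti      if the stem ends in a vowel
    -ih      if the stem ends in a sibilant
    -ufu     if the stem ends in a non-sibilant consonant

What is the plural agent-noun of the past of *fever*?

*fever*: last vowel = /e/, an unrounded vowel → -ki → *feverki*.
The past-tense form *feverki*: final sound = /i/, a vowel → -os → *feverkios*.
The agentive form *feverkios*: final sound = /s/, a sibilant → -ih → *feverkiosih*.

feverkiosih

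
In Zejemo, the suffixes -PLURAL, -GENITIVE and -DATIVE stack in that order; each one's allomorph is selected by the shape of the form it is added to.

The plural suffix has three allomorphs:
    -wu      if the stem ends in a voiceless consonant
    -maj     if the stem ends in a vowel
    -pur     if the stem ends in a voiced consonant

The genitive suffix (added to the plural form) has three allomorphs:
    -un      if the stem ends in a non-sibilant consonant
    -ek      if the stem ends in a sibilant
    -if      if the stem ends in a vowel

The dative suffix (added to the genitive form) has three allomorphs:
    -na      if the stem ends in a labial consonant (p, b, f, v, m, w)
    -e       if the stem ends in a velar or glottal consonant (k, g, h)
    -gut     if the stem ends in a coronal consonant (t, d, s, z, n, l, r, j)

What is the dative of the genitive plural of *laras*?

Since the final sound of *laras* is /s/ (a voiceless consonant), it takes -wu, giving *laraswu*.
The plural form *laraswu*: final sound = /u/, a vowel → -if → *laraswuif*.
The genitive form *laraswuif*: final consonant = /f/, labial → -na → *laraswuifna*.

laraswuifna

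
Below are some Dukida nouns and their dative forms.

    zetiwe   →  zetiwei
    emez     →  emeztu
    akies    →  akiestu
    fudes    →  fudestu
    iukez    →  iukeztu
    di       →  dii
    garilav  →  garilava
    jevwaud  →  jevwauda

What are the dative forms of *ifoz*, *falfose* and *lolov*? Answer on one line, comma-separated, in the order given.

The suffix is conditioned by the final sound: -tu when the stem ends in a sibilant (*emez*, *akies*, *fudes*, *iukez*); -a when the stem ends in a non-sibilant consonant (*garilav*, *jevwaud*); -i when the stem ends in a vowel (*zetiwe*, *di*).
*ifoz* — final sound /z/ (a sibilant) → -tu → *ifoztu*.
The final sound of *falfose* is /e/, which is a vowel, so the suffix is -i, giving *falfosei*.
*lolov* — final sound /v/ (a non-sibilant consonant) → -a → *lolova*.

ifoztu, falfosei, lolova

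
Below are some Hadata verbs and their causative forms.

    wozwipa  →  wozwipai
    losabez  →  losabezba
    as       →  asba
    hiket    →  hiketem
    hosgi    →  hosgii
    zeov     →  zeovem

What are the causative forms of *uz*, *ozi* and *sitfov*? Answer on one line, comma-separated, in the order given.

The suffix is conditioned by the final sound: -ba when the stem ends in a sibilant (*losabez*, *as*); -em when the stem ends in a non-sibilant consonant (*hiket*, *zeov*); -i when the stem ends in a vowel (*wozwipa*, *hosgi*).
The final sound of *uz* is /z/, which is a sibilant, so the suffix is -ba, giving *uzba*.
The final sound of *ozi* is /i/, which is a vowel, so the suffix is -i, giving *ozii*.
*sitfov*: final sound = /v/, a non-sibilant consonant → -em → *sitfovem*.

uzba, ozii, sitfovem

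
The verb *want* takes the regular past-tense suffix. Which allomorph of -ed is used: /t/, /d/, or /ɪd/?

The stem *want* ends in /t/ or /d/.
The -ed suffix is realized as /ɪd/ after /t, d/; as /t/ after other voiceless consonants; and as /d/ after other voiced sounds.
So -ed on *want* is pronounced /ɪd/.

/ɪd/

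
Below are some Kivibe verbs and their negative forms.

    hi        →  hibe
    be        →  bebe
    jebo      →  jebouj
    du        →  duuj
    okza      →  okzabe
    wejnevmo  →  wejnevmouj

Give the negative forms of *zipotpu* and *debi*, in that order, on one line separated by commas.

zipotpuuj, debibe

The alternation tracks the last vowel of the stem — -uj when the last vowel of the stem is a rounded vowel (*jebo*, *du*, *wejnevmo*); -be when the last vowel of the stem is an unrounded vowel (*hi*, *be*, *okza*).
Since the last vowel of *zipotpu* is /u/ (a rounded vowel), it takes -uj, giving *zipotpuuj*.
*debi* — last vowel /i/ (an unrounded vowel) → -be → *debibe*.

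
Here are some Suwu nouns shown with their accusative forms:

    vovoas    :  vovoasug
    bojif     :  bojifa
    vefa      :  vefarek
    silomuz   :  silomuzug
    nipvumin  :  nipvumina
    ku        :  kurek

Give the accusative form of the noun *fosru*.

fosrurek

The suffix is conditioned by the final sound: -ug when the stem ends in a sibilant (*vovoas*, *silomuz*); -a when the stem ends in a non-sibilant consonant (*bojif*, *nipvumin*); -rek when the stem ends in a vowel (*vefa*, *ku*).
The final sound of *fosru* is /u/, which is a vowel, so the suffix is -rek, giving *fosrurek*.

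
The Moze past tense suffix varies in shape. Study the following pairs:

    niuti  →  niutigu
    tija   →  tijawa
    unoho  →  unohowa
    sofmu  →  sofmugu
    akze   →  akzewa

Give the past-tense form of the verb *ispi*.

ispigu

Looking at the last vowel of each stem: -gu when the last vowel of the stem is a high vowel (*niuti*, *sofmu*); -wa when the last vowel of the stem is a non-high vowel (*tija*, *unoho*, *akze*).
*ispi*: last vowel = /i/, a high vowel → -gu → *ispigu*.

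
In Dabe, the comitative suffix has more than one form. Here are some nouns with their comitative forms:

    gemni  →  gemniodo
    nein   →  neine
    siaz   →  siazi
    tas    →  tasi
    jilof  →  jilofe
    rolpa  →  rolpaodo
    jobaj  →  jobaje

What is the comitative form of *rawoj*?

Looking at the final sound of each stem: -i when the stem ends in a sibilant (*siaz*, *tas*); -e when the stem ends in a non-sibilant consonant (*nein*, *jilof*, *jobaj*); -odo when the stem ends in a vowel (*gemni*, *rolpa*).
*rawoj* — final sound /j/ (a non-sibilant consonant) → -e → *rawoje*.

rawoje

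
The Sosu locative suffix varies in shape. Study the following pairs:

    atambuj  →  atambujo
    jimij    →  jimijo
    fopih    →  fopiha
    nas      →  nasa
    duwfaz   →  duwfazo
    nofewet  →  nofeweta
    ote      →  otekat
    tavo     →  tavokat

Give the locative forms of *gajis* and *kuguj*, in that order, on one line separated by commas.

Looking at the final sound of each stem: -a when the stem ends in a voiceless consonant (*fopih*, *nas*, *nofewet*); -o when the stem ends in a voiced consonant (*atambuj*, *jimij*, *duwfaz*); -kat when the stem ends in a vowel (*ote*, *tavo*).
*gajis* — final sound /s/ (a voiceless consonant) → -a → *gajisa*.
The final sound of *kuguj* is /j/, which is a voiced consonant, so the suffix is -o, giving *kugujo*.

gajisa, kugujo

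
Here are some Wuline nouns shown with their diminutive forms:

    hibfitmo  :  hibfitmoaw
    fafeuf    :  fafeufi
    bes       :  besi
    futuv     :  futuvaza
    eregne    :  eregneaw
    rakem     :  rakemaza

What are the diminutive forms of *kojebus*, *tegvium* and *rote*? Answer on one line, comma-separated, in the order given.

kojebusi, tegviumaza, roteaw

The alternation tracks the final sound of the stem — -i when the stem ends in a voiceless consonant (*fafeuf*, *bes*); -aza when the stem ends in a voiced consonant (*futuv*, *rakem*); -aw when the stem ends in a vowel (*hibfitmo*, *eregne*).
*kojebus*: final sound = /s/, a voiceless consonant → -i → *kojebusi*.
*tegvium*: final sound = /m/, a voiced consonant → -aza → *tegviumaza*.
Since the final sound of *rote* is /e/ (a vowel), it takes -aw, giving *roteaw*.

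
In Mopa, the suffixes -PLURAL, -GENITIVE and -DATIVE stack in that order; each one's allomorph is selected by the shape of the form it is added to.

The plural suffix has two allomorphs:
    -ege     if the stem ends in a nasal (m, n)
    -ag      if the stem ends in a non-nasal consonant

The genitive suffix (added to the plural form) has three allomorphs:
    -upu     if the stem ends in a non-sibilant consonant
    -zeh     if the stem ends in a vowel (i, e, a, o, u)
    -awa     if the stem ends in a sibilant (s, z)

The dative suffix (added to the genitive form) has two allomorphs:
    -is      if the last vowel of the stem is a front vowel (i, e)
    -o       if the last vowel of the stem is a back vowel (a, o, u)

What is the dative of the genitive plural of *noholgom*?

noholgomegezehis

*noholgom* — final consonant /m/ (a nasal) → -ege → *noholgomege*.
The plural form *noholgomege* — final sound /e/ (a vowel) → -zeh → *noholgomegezeh*.
The genitive form *noholgomegezeh* — last vowel /e/ (a front vowel) → -is → *noholgomegezehis*.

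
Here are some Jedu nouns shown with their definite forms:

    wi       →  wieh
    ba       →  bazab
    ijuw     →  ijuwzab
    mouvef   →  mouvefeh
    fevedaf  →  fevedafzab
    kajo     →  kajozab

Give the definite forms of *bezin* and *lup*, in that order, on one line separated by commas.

bezineh, lupzab

The pattern is front/back vowel harmony: -eh when the last vowel of the stem is a front vowel (*wi*, *mouvef*); -zab when the last vowel of the stem is a back vowel (*ba*, *ijuw*, *fevedaf*, *kajo*).
*bezin*: last vowel = /i/, a front vowel → -eh → *bezineh*.
*lup*: last vowel = /u/, a back vowel → -zab → *lupzab*.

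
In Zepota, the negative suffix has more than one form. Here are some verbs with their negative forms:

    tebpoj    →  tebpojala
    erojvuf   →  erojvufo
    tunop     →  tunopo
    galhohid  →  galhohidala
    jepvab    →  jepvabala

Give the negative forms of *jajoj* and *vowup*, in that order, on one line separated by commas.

jajojala, vowupo

The suffix is conditioned by the final consonant: -o when the stem ends in a voiceless consonant (*erojvuf*, *tunop*); -ala when the stem ends in a voiced consonant (*tebpoj*, *galhohid*, *jepvab*).
*jajoj* — final consonant /j/ (voiced) → -ala → *jajojala*.
*vowup*: final consonant = /p/, voiceless → -o → *vowupo*.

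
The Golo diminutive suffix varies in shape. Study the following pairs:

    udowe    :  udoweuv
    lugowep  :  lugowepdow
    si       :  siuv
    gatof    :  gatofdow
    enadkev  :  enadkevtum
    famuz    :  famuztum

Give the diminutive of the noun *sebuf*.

sebufdow

The alternation tracks the final sound of the stem — -dow when the stem ends in a voiceless consonant (*lugowep*, *gatof*); -tum when the stem ends in a voiced consonant (*enadkev*, *famuz*); -uv when the stem ends in a vowel (*udowe*, *si*).
*sebuf* — final sound /f/ (a voiceless consonant) → -dow → *sebufdow*.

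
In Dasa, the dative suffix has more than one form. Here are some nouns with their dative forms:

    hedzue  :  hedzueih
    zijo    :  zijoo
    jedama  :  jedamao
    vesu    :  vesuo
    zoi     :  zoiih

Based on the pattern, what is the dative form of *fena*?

The suffix is conditioned by the last vowel: -ih when the last vowel of the stem is a front vowel (*hedzue*, *zoi*); -o when the last vowel of the stem is a back vowel (*zijo*, *jedama*, *vesu*).
*fena* — last vowel /a/ (a back vowel) → -o → *fenao*.

fenao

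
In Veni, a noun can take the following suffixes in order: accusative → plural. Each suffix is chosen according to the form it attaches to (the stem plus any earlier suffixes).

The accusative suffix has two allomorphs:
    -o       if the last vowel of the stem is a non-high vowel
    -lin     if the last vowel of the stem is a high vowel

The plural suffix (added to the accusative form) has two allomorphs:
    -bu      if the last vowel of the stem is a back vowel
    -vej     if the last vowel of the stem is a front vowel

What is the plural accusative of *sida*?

Since the last vowel of *sida* is /a/ (a non-high vowel), it takes -o, giving *sidao*.
The accusative form *sidao* — last vowel /o/ (a back vowel) → -bu → *sidaobu*.

sidaobu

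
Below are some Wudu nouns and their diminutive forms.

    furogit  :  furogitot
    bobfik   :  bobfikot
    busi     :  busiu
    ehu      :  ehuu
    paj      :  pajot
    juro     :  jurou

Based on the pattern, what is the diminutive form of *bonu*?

bonuu

The alternation tracks the final sound of the stem — -ot when the stem ends in a consonant (*furogit*, *bobfik*, *paj*); -u when the stem ends in a vowel (*busi*, *ehu*, *juro*).
*bonu* — final sound /u/ (a vowel) → -u → *bonuu*.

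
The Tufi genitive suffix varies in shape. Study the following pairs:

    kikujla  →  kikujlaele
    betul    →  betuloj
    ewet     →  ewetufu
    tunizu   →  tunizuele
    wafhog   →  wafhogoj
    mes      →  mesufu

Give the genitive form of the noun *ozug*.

ozugoj

The pattern is voicing of the final sound: -ufu when the stem ends in a voiceless consonant (*ewet*, *mes*); -oj when the stem ends in a voiced consonant (*betul*, *wafhog*); -ele when the stem ends in a vowel (*kikujla*, *tunizu*).
Since the final sound of *ozug* is /g/ (a voiced consonant), it takes -oj, giving *ozugoj*.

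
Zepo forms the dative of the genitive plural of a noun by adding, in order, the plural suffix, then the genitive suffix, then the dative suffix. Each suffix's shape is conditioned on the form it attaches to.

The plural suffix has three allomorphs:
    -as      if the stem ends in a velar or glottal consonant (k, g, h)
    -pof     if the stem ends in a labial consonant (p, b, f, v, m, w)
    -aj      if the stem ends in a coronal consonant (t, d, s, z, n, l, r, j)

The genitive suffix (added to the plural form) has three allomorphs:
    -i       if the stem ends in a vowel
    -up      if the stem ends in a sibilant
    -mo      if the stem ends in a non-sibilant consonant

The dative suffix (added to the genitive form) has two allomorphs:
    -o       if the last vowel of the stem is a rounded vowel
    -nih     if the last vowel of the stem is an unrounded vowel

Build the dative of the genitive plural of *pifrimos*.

Since the final consonant of *pifrimos* is /s/ (coronal), it takes -aj, giving *pifrimosaj*.
The plural form *pifrimosaj*: final sound = /j/, a non-sibilant consonant → -mo → *pifrimosajmo*.
The genitive form *pifrimosajmo*: last vowel = /o/, a rounded vowel → -o → *pifrimosajmoo*.

pifrimosajmoo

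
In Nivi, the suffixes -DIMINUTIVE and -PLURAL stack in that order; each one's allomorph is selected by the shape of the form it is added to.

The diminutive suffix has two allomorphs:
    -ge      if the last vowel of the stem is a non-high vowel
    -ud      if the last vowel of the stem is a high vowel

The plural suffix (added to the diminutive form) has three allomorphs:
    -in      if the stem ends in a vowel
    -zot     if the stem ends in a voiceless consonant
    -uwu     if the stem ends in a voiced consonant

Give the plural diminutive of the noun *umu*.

Since the last vowel of *umu* is /u/ (a high vowel), it takes -ud, giving *umuud*.
The final sound of the diminutive form *umuud* is /d/, which is a voiced consonant, so the plural suffix is -uwu, giving *umuuduwu*.

umuuduwu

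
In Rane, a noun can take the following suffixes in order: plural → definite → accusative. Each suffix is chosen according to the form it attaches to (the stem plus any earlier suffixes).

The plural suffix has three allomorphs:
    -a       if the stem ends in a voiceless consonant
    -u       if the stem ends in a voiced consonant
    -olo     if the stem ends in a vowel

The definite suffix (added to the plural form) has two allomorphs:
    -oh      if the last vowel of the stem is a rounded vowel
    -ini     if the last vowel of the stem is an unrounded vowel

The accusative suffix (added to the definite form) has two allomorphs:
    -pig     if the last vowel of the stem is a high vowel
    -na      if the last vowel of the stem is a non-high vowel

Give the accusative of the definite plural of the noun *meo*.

The final sound of *meo* is /o/, which is a vowel, so the plural suffix is -olo, giving *meoolo*.
The plural form *meoolo* — last vowel /o/ (a rounded vowel) → -oh → *meoolooh*.
The last vowel of the definite form *meoolooh* is /o/, which is a non-high vowel, so the accusative suffix is -na, giving *meooloohna*.

meooloohna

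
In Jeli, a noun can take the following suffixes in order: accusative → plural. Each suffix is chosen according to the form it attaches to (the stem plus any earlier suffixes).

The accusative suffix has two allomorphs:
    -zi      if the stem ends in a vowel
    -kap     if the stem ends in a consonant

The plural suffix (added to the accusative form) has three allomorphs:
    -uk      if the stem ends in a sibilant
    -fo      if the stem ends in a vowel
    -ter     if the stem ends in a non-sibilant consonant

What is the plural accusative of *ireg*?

iregkapter

*ireg*: final sound = /g/, a consonant → -kap → *iregkap*.
The accusative form *iregkap*: final sound = /p/, a non-sibilant consonant → -ter → *iregkapter*.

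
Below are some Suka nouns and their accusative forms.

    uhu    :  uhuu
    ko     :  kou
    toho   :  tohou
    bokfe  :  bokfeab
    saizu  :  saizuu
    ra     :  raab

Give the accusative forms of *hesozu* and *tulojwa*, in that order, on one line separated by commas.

The suffix is conditioned by the last vowel: -u when the last vowel of the stem is a rounded vowel (*uhu*, *ko*, *toho*, *saizu*); -ab when the last vowel of the stem is an unrounded vowel (*bokfe*, *ra*).
*hesozu* — last vowel /u/ (a rounded vowel) → -u → *hesozuu*.
*tulojwa*: last vowel = /a/, an unrounded vowel → -ab → *tulojwaab*.

hesozuu, tulojwaab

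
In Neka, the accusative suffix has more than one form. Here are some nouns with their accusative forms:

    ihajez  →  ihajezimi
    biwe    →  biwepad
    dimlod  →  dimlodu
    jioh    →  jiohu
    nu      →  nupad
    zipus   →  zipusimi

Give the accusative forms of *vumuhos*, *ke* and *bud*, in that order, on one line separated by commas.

The pattern is sibilance of the final sound: -imi when the stem ends in a sibilant (*ihajez*, *zipus*); -u when the stem ends in a non-sibilant consonant (*dimlod*, *jioh*); -pad when the stem ends in a vowel (*biwe*, *nu*).
Since the final sound of *vumuhos* is /s/ (a sibilant), it takes -imi, giving *vumuhosimi*.
Since the final sound of *ke* is /e/ (a vowel), it takes -pad, giving *kepad*.
*bud* — final sound /d/ (a non-sibilant consonant) → -u → *budu*.

vumuhosimi, kepad, budu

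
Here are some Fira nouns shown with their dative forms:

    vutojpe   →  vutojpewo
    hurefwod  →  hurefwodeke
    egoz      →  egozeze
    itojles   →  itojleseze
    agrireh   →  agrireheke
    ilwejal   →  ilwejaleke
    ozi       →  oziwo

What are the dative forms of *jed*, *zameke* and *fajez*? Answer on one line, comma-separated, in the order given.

jedeke, zamekewo, fajezeze

The pattern is sibilance of the final sound: -eze when the stem ends in a sibilant (*egoz*, *itojles*); -eke when the stem ends in a non-sibilant consonant (*hurefwod*, *agrireh*, *ilwejal*); -wo when the stem ends in a vowel (*vutojpe*, *ozi*).
*jed*: final sound = /d/, a non-sibilant consonant → -eke → *jedeke*.
*zameke*: final sound = /e/, a vowel → -wo → *zamekewo*.
*fajez*: final sound = /z/, a sibilant → -eze → *fajezeze*.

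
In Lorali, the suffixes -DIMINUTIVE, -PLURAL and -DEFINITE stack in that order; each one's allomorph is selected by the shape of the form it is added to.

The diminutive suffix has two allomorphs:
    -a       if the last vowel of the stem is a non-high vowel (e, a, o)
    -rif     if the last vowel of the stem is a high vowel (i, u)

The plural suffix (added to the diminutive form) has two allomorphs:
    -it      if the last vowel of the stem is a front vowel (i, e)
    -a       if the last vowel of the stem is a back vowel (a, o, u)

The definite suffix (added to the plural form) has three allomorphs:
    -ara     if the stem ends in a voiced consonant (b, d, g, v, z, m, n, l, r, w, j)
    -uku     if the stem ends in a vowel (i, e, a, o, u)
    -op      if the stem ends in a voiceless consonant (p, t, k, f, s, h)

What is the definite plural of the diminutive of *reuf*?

reufrifitop

Since the last vowel of *reuf* is /u/ (a high vowel), it takes -rif, giving *reufrif*.
The diminutive form *reufrif*: last vowel = /i/, a front vowel → -it → *reufrifit*.
The plural form *reufrifit*: final sound = /t/, a voiceless consonant → -op → *reufrifitop*.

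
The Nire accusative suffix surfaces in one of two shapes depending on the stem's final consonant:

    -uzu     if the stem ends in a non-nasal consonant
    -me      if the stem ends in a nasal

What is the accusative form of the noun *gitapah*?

gitapahuzu

*gitapah* — final consonant /h/ (non-nasal) → -uzu → *gitapahuzu*.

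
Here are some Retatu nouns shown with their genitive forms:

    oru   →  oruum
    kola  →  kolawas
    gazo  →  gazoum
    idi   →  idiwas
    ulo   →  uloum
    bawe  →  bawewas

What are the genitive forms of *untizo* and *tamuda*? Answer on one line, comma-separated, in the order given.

untizoum, tamudawas

The pattern is rounding harmony: -um when the last vowel of the stem is a rounded vowel (*oru*, *gazo*, *ulo*); -was when the last vowel of the stem is an unrounded vowel (*kola*, *idi*, *bawe*).
*untizo* — last vowel /o/ (a rounded vowel) → -um → *untizoum*.
The last vowel of *tamuda* is /a/, which is an unrounded vowel, so the suffix is -was, giving *tamudawas*.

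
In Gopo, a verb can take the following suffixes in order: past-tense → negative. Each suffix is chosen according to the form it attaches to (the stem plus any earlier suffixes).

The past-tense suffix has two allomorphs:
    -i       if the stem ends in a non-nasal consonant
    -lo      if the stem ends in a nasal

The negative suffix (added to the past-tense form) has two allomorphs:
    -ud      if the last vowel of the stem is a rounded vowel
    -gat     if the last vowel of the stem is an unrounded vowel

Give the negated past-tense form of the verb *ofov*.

ofovigat

*ofov*: final consonant = /v/, non-nasal → -i → *ofovi*.
The past-tense form *ofovi* — last vowel /i/ (an unrounded vowel) → -gat → *ofovigat*.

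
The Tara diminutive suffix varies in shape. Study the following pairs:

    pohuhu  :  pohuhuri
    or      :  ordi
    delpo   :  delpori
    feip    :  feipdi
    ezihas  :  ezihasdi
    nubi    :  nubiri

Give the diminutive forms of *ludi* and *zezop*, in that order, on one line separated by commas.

Looking at the final sound of each stem: -di when the stem ends in a consonant (*or*, *feip*, *ezihas*); -ri when the stem ends in a vowel (*pohuhu*, *delpo*, *nubi*).
*ludi* — final sound /i/ (a vowel) → -ri → *ludiri*.
*zezop* — final sound /p/ (a consonant) → -di → *zezopdi*.

ludiri, zezopdi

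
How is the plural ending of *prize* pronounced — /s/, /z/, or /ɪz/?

The stem *prize* ends in a sibilant (/s, z, ʃ, ʒ, tʃ, dʒ/).
The plural suffix surfaces as /ɪz/ after sibilants, /s/ after other voiceless consonants, and /z/ after other voiced sounds.
So the plural -s on *prize* is pronounced /ɪz/.

/ɪz/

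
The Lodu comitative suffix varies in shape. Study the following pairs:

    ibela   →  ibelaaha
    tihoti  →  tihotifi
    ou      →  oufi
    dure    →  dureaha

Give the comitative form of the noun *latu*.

The alternation tracks the last vowel of the stem — -fi when the last vowel of the stem is a high vowel (*tihoti*, *ou*); -aha when the last vowel of the stem is a non-high vowel (*ibela*, *dure*).
*latu*: last vowel = /u/, a high vowel → -fi → *latufi*.

latufi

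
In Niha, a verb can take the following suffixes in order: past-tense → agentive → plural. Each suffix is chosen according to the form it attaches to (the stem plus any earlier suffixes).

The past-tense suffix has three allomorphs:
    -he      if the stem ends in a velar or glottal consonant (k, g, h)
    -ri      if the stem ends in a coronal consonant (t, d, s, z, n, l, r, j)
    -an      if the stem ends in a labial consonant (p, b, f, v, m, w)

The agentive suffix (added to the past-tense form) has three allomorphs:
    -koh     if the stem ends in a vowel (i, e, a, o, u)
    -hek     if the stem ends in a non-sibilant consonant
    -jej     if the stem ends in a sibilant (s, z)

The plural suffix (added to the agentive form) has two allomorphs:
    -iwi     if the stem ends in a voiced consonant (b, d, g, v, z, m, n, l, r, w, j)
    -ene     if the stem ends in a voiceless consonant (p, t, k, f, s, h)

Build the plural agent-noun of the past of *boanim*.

*boanim*: final consonant = /m/, labial → -an → *boaniman*.
The past-tense form *boaniman* — final sound /n/ (a non-sibilant consonant) → -hek → *boanimanhek*.
Since the final consonant of the agentive form *boanimanhek* is /k/ (voiceless), it takes -ene, giving *boanimanhekene*.

boanimanhekene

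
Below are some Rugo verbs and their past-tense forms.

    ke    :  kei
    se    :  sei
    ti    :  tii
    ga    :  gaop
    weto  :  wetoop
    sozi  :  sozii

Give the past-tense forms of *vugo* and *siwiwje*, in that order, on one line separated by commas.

The suffix is conditioned by the last vowel: -i when the last vowel of the stem is a front vowel (*ke*, *se*, *ti*, *sozi*); -op when the last vowel of the stem is a back vowel (*ga*, *weto*).
Since the last vowel of *vugo* is /o/ (a back vowel), it takes -op, giving *vugoop*.
*siwiwje*: last vowel = /e/, a front vowel → -i → *siwiwjei*.

vugoop, siwiwjei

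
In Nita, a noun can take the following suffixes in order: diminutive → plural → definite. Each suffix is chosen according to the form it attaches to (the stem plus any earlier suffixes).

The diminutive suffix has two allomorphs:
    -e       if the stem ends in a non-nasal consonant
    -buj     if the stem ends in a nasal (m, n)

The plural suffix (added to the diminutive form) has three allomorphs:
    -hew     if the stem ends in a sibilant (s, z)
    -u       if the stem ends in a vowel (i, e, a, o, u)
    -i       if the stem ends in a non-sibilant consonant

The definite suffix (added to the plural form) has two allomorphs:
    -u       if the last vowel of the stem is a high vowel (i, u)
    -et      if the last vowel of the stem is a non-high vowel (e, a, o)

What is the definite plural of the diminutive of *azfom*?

Since the final consonant of *azfom* is /m/ (a nasal), it takes -buj, giving *azfombuj*.
The final sound of the diminutive form *azfombuj* is /j/, which is a non-sibilant consonant, so the plural suffix is -i, giving *azfombuji*.
The last vowel of the plural form *azfombuji* is /i/, which is a high vowel, so the definite suffix is -u, giving *azfombujiu*.

azfombujiu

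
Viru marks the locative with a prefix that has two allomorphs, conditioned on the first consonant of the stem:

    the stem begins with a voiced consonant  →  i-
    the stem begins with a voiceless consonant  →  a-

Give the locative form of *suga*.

asuga

The first consonant of *suga* is /s/, which is voiceless, so the prefix is a-, giving *asuga*.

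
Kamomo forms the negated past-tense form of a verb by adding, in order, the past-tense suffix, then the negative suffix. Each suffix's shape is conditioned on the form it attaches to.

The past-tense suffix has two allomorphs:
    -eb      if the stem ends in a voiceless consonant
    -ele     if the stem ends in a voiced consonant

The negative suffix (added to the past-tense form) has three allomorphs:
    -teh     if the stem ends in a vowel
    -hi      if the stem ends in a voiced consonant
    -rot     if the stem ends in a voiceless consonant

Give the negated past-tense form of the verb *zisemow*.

zisemoweleteh

*zisemow*: final consonant = /w/, voiced → -ele → *zisemowele*.
The final sound of the past-tense form *zisemowele* is /e/, which is a vowel, so the negative suffix is -teh, giving *zisemoweleteh*.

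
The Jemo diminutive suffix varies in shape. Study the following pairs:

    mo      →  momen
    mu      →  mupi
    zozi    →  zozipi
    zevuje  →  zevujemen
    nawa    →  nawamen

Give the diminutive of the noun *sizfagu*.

sizfagupi

The suffix is conditioned by the last vowel: -pi when the last vowel of the stem is a high vowel (*mu*, *zozi*); -men when the last vowel of the stem is a non-high vowel (*mo*, *zevuje*, *nawa*).
*sizfagu*: last vowel = /u/, a high vowel → -pi → *sizfagupi*.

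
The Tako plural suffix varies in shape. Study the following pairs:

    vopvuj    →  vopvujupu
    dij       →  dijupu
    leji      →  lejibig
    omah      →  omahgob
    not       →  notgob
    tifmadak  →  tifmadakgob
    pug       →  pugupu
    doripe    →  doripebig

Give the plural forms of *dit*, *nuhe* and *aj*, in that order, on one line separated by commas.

Looking at the final sound of each stem: -gob when the stem ends in a voiceless consonant (*omah*, *not*, *tifmadak*); -upu when the stem ends in a voiced consonant (*vopvuj*, *dij*, *pug*); -big when the stem ends in a vowel (*leji*, *doripe*).
*dit* — final sound /t/ (a voiceless consonant) → -gob → *ditgob*.
*nuhe*: final sound = /e/, a vowel → -big → *nuhebig*.
The final sound of *aj* is /j/, which is a voiced consonant, so the suffix is -upu, giving *ajupu*.

ditgob, nuhebig, ajupu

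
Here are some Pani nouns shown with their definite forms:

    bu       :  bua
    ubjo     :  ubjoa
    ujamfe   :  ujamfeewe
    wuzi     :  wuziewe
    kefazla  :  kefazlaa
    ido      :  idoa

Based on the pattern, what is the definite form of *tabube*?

tabubeewe

The pattern is front/back vowel harmony: -ewe when the last vowel of the stem is a front vowel (*ujamfe*, *wuzi*); -a when the last vowel of the stem is a back vowel (*bu*, *ubjo*, *kefazla*, *ido*).
Since the last vowel of *tabube* is /e/ (a front vowel), it takes -ewe, giving *tabubeewe*.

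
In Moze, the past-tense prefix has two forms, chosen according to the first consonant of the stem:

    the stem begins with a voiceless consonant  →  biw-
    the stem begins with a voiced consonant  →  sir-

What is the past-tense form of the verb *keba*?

biwkeba

*keba*: first consonant = /k/, voiceless → biw- → *biwkeba*.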